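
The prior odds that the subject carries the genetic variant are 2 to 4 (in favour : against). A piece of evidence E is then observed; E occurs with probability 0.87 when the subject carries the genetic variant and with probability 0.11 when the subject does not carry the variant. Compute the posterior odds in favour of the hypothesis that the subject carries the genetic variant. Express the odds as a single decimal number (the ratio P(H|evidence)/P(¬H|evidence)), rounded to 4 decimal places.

Posterior odds ≈ 3.9545

Prior odds = 2/4 = 0.50000. In log-odds, ln(0.50000) = -0.69315.
Add log likelihood ratio: ln(7.9091) = 2.0680.
Posterior log-odds = 1.3749, so posterior odds = exp(1.3749) = 3.9545.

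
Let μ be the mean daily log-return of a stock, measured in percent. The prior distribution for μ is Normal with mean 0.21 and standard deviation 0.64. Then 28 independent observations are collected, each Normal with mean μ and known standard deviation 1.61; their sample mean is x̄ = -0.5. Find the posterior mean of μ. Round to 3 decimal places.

With known σ, the Normal prior is conjugate. Weight on the data is w = (n/σ²)/(n/σ² + 1/τ₀²) = 10.8021/(10.8021+2.44141) = 0.81565.
Posterior mean = w·x̄ + (1−w)·μ₀ = 0.81565·-0.5 + 0.18435·0.21 = -0.369.

Posterior mean ≈ -0.369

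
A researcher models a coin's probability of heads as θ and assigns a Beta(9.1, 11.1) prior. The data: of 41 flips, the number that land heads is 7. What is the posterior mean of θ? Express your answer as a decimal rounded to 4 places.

Posterior mean ≈ 0.2631

The binomial likelihood is conjugate to the Beta prior: with 7 successes and 34 failures, the posterior is Beta(9.1+7, 11.1+34) = Beta(16.1, 45.1).
Posterior mean = α/(α+β) = 16.1/61.2 = 0.2631.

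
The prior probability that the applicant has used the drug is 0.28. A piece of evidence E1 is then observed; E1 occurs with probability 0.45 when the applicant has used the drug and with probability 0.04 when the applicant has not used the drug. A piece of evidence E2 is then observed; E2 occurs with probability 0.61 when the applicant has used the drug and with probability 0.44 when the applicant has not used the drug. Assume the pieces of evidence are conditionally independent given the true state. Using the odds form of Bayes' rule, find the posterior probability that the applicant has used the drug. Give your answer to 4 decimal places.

Posterior probability ≈ 0.8585

Prior odds = 0.28/(1−0.28) = 0.38889. In log-odds, ln(0.38889) = -0.94446.
Add log likelihood ratios: ln(11.250) + ln(1.3864) = 2.7471.
Posterior log-odds = 1.8026, so posterior odds = exp(1.8026) = 6.0653. Converting, P(H|E) = 6.0653/7.0653 = 0.8585.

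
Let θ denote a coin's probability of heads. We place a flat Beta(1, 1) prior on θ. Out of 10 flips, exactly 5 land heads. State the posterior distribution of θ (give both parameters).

The binomial likelihood is conjugate to the Beta prior: with 5 successes and 5 failures, the posterior is Beta(1+5, 1+5) = Beta(6, 6).

Posterior: Beta(6, 6)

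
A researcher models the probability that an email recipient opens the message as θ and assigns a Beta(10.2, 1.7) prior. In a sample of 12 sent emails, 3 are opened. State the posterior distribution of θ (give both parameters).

Posterior: Beta(13.2, 10.7)

The binomial likelihood is conjugate to the Beta prior: with 3 successes and 9 failures, the posterior is Beta(10.2+3, 1.7+9) = Beta(13.2, 10.7).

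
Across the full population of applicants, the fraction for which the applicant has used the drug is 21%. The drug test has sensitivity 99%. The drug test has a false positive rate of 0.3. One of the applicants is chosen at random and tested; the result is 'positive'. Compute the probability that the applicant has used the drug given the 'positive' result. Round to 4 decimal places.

P(H | E) ≈ 0.4673

Let H be the event that the applicant has used the drug. P(H) = 0.21, so P(¬H) = 0.79. With E the 'positive' result, P(E|H) = 0.99 and P(E|¬H) = 0.3.
P(E) = 0.99·0.21 + 0.3·0.79 = 0.20790 + 0.23700 = 0.44490.
By Bayes' theorem, P(H|E) = 0.20790 / 0.44490 = 0.4673.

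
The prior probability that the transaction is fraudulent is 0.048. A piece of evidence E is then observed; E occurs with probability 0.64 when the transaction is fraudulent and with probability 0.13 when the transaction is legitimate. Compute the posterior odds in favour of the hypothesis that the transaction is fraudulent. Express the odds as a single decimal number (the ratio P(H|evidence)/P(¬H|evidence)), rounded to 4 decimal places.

Posterior odds ≈ 0.2482

Prior odds = 0.048/(1−0.048) = 0.050420.
Likelihood ratio for E = 0.64/0.13 = 4.9231.
Posterior odds = prior odds × LR = 0.24822.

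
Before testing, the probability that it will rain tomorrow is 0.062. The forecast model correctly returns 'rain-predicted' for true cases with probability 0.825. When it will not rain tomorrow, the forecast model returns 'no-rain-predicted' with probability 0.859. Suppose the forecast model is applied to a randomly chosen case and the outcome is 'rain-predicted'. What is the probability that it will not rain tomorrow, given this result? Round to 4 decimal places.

P(¬H | E) ≈ 0.7211

Let H be the event that it will rain tomorrow. P(H) = 0.062, so P(¬H) = 0.938. With E the 'rain-predicted' result, P(E|H) = 0.825 and P(E|¬H) = 0.141.
P(E) = 0.825·0.062 + 0.141·0.938 = 0.051150 + 0.13226 = 0.18341.
By Bayes' theorem, P(H|E) = 0.051150 / 0.18341 = 0.2789. Hence P(¬H|E) = 1 − 0.2789 = 0.7211.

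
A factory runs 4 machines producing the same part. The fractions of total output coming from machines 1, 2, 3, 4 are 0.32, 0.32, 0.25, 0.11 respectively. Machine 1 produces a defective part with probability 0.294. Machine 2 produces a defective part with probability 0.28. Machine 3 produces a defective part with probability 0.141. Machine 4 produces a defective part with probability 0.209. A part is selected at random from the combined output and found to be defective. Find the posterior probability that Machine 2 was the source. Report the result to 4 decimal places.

Posterior probability ≈ 0.3704

P(defective|M1) = 0.294; P(defective|M2) = 0.28; P(defective|M3) = 0.141; P(defective|M4) = 0.209.
Prior × likelihood for each source: 0.32·0.294=0.09408, 0.32·0.28=0.08960, 0.25·0.141=0.03525, 0.11·0.209=0.02299. Summing gives P(defective) = 0.24192.
P(Machine 2 | defective) = 0.08960 / 0.24192 = 0.3704.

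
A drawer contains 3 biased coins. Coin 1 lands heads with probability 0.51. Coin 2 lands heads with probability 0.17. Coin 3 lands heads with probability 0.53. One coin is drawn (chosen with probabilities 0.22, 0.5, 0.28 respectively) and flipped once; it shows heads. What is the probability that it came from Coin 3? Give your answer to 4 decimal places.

P(heads|C1) = 0.51; P(heads|C2) = 0.17; P(heads|C3) = 0.53.
Prior × likelihood for each source: 0.22·0.51=0.1122, 0.5·0.17=0.08500, 0.28·0.53=0.1484. Summing gives P(heads) = 0.34560.
P(Coin 3 | heads) = 0.1484 / 0.34560 = 0.4294.

Posterior probability ≈ 0.4294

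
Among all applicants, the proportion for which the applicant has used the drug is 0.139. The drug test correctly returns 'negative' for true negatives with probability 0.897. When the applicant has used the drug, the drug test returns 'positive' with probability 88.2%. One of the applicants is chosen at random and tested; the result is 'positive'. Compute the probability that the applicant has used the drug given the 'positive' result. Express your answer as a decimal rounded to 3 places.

Let H be the event that the applicant has used the drug. P(H) = 0.139, so P(¬H) = 0.861. With E the 'positive' result, P(E|H) = 0.882 and P(E|¬H) = 0.103.
P(E) = 0.882·0.139 + 0.103·0.861 = 0.12260 + 0.088683 = 0.21128.
By Bayes' theorem, P(H|E) = 0.12260 / 0.21128 = 0.580.

P(H | E) ≈ 0.580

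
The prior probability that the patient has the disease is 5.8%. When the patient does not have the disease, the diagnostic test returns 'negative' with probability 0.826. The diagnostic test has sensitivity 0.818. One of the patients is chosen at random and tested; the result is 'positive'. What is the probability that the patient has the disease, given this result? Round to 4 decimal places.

P(H | E) ≈ 0.2245

Let H be the event that the patient has the disease. P(H) = 0.058, so P(¬H) = 0.942. With E the 'positive' result, P(E|H) = 0.818 and P(E|¬H) = 0.174.
P(E) = 0.818·0.058 + 0.174·0.942 = 0.047444 + 0.16391 = 0.21135.
By Bayes' theorem, P(H|E) = 0.047444 / 0.21135 = 0.2245.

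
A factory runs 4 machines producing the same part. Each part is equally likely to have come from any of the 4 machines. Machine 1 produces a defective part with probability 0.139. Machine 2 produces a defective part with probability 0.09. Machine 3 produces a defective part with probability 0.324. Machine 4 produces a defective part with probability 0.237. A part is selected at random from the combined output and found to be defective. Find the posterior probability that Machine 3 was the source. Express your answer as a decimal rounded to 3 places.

Posterior probability ≈ 0.410

P(defective|M1) = 0.139; P(defective|M2) = 0.09; P(defective|M3) = 0.324; P(defective|M4) = 0.237.
Prior × likelihood for each source: 0.25·0.139=0.03475, 0.25·0.09=0.02250, 0.25·0.324=0.08100, 0.25·0.237=0.05925. Summing gives P(defective) = 0.19750.
P(Machine 3 | defective) = 0.08100 / 0.19750 = 0.410.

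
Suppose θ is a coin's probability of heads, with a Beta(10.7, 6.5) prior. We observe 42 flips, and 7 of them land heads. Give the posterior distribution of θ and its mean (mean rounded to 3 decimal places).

Posterior: Beta(17.7, 41.5); mean ≈ 0.299

Observing 7 successes and 35 failures updates Beta(10.7, 6.5) by adding the success and failure counts to the two shape parameters: α = 10.7+7 = 17.7, β = 6.5+35 = 41.5.
Posterior mean = α/(α+β) = 17.7/59.2 = 0.299.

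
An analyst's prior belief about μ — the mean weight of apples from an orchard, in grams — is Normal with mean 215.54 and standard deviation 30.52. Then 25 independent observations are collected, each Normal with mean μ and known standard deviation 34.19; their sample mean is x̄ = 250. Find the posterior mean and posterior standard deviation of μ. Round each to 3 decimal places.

Posterior mean ≈ 248.353; posterior SD ≈ 6.673

With known σ, the Normal prior is conjugate. Weight on the data is w = (n/σ²)/(n/σ² + 1/τ₀²) = 0.0213866/(0.0213866+0.00107357) = 0.95220.
Posterior mean = w·x̄ + (1−w)·μ₀ = 0.95220·250 + 0.047799·215.54 = 248.353. Posterior variance = 1/(0.0213866+0.00107357) = 44.5233, so SD = 6.673.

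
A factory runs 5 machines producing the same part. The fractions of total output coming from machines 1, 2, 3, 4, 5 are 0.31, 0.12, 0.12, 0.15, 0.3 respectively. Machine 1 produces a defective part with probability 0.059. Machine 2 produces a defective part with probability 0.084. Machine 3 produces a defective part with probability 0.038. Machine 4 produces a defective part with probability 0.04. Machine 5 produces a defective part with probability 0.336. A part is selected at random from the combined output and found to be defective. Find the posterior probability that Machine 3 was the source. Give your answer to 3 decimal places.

Posterior probability ≈ 0.033

Tabulate prior·likelihood by source: [1] prior 0.31, lik 0.059, product 0.01829; [2] prior 0.12, lik 0.084, product 0.01008; [3] prior 0.12, lik 0.038, product 0.004560; [4] prior 0.15, lik 0.04, product 0.006000; [5] prior 0.3, lik 0.336, product 0.1008.
Normalizing constant = 0.13973; the posterior for Machine 3 is its product over the sum, 0.004560/0.13973 = 0.033.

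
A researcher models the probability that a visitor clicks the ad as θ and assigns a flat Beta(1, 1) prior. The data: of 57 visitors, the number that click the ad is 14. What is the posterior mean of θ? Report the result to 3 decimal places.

Posterior mean ≈ 0.254

The binomial likelihood is conjugate to the Beta prior: with 14 successes and 43 failures, the posterior is Beta(1+14, 1+43) = Beta(15, 44).
E[θ | data] = 15/(15+44) = 0.254.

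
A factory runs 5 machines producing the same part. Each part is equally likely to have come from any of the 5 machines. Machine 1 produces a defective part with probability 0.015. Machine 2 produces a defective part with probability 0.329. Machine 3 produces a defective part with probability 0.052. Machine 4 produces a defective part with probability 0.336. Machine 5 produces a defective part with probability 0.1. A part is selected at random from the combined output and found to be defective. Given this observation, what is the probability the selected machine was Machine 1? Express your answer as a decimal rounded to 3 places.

Tabulate prior·likelihood by source: [1] prior 0.2, lik 0.015, product 0.003000; [2] prior 0.2, lik 0.329, product 0.06580; [3] prior 0.2, lik 0.052, product 0.01040; [4] prior 0.2, lik 0.336, product 0.06720; [5] prior 0.2, lik 0.1, product 0.02000.
Normalizing constant = 0.16640; the posterior for Machine 1 is its product over the sum, 0.003000/0.16640 = 0.018.

Posterior probability ≈ 0.018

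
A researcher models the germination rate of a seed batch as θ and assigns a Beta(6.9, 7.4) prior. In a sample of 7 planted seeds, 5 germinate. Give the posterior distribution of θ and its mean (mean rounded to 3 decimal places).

Posterior: Beta(11.9, 9.4); mean ≈ 0.559

Observing 5 successes and 2 failures updates Beta(6.9, 7.4) by adding the success and failure counts to the two shape parameters: α = 6.9+5 = 11.9, β = 7.4+2 = 9.4.
E[θ | data] = 11.9/(11.9+9.4) = 0.559.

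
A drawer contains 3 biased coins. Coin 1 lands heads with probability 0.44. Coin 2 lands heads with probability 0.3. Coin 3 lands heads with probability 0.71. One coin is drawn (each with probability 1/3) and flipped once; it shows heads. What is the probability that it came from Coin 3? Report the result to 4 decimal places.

Posterior probability ≈ 0.4897

Tabulate prior·likelihood by source: [1] prior 0.333333, lik 0.44, product 0.1467; [2] prior 0.333333, lik 0.3, product 0.1000; [3] prior 0.333333, lik 0.71, product 0.2367.
Normalizing constant = 0.48333; the posterior for Coin 3 is its product over the sum, 0.2367/0.48333 = 0.4897.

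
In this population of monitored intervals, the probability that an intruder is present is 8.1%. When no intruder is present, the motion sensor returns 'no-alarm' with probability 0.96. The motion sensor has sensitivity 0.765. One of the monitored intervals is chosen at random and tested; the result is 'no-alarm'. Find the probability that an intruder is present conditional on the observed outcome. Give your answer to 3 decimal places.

P(H | E) ≈ 0.021

Write H for 'an intruder is present'. Prior odds H:¬H = 0.081/0.919 = 0.088139. For the 'no-alarm' outcome, the likelihood ratio is 0.235/0.96 = 0.24479.
Posterior odds = 0.088139 × 0.24479 = 0.021576, so P(H|E) = 0.021576/(1+0.021576) = 0.021.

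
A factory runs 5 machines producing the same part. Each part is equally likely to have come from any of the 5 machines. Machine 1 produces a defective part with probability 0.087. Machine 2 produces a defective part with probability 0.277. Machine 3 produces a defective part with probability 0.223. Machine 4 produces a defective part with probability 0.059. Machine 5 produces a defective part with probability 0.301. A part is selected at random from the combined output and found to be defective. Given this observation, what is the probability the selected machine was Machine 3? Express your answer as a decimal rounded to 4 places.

Posterior probability ≈ 0.2355

Tabulate prior·likelihood by source: [1] prior 0.2, lik 0.087, product 0.01740; [2] prior 0.2, lik 0.277, product 0.05540; [3] prior 0.2, lik 0.223, product 0.04460; [4] prior 0.2, lik 0.059, product 0.01180; [5] prior 0.2, lik 0.301, product 0.06020.
Normalizing constant = 0.18940; the posterior for Machine 3 is its product over the sum, 0.04460/0.18940 = 0.2355.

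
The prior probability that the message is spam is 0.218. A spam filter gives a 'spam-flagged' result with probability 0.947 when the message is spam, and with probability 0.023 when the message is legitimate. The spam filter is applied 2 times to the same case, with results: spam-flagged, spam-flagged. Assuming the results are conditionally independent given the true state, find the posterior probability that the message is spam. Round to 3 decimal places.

Let H be the event that the message is spam; start with P(H) = 0.218. P('spam-flagged'|H) = 0.947, P('spam-flagged'|¬H) = 0.023.
Update on result 1 ('spam-flagged'): P(H) ← 0.947·0.2180 / (0.947·0.2180 + 0.023·0.7820) = 0.20645/0.22443 = 0.9199.
Update on result 2 ('spam-flagged'): P(H) ← 0.947·0.9199 / (0.947·0.9199 + 0.023·0.0801) = 0.87111/0.87295 = 0.9979.

Posterior P(H) ≈ 0.998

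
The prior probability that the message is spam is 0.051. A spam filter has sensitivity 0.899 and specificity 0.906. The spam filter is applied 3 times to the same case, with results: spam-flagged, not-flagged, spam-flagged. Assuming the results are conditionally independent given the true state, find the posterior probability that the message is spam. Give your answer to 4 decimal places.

Posterior P(H) ≈ 0.3540

With H the event that the message is spam, the joint likelihood of the observed sequence is P(data|H) = 0.899·0.101·0.899 = 0.081628 and P(data|¬H) = 0.094·0.906·0.094 = 0.0080054.
Bayes: P(H|data) = 0.051·0.081628 / (0.051·0.081628 + 0.949·0.0080054) = 0.0041630/0.011760 = 0.3540.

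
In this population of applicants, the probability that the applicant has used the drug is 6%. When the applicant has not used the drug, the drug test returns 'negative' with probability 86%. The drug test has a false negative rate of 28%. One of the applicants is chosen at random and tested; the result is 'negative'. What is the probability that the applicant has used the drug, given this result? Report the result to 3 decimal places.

P(H | E) ≈ 0.020

Write H for 'the applicant has used the drug'. Prior odds H:¬H = 0.06/0.94 = 0.063830. For the 'negative' outcome, the likelihood ratio is 0.28/0.86 = 0.32558.
Posterior odds = 0.063830 × 0.32558 = 0.020782, so P(H|E) = 0.020782/(1+0.020782) = 0.020.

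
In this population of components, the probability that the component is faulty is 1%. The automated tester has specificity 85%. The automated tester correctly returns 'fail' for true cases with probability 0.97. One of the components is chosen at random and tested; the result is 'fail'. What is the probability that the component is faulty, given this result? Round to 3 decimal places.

Let H be the event that the component is faulty. P(H) = 0.01, so P(¬H) = 0.99. With E the 'fail' result, P(E|H) = 0.97 and P(E|¬H) = 0.15.
P(E) = 0.97·0.01 + 0.15·0.99 = 0.0097000 + 0.14850 = 0.15820.
By Bayes' theorem, P(H|E) = 0.0097000 / 0.15820 = 0.061.

P(H | E) ≈ 0.061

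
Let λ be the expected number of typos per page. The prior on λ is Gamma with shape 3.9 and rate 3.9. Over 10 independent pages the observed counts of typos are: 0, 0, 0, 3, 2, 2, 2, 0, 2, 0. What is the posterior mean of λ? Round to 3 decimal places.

Posterior mean ≈ 1.072

Total count ∑xᵢ = 11 over n = 10 pages.
Gamma is conjugate to the Poisson likelihood: posterior is Gamma(shape = 3.9+11 = 14.9, rate = 3.9+10 = 13.9).
Posterior mean = shape/rate = 14.9/13.9 = 1.072.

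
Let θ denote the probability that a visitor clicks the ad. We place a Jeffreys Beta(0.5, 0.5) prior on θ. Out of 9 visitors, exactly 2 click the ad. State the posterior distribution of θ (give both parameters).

Posterior: Beta(2.5, 7.5)

The binomial likelihood is conjugate to the Beta prior: with 2 successes and 7 failures, the posterior is Beta(0.5+2, 0.5+7) = Beta(2.5, 7.5).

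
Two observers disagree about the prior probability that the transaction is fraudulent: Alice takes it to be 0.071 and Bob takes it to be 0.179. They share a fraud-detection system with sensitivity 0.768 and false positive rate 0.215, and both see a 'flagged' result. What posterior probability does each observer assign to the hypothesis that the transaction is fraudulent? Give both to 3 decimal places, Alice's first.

P('+'|H) = 0.768, P('+'|¬H) = 0.215.
Alice: numerator 0.768·0.071 = 0.054528; evidence = 0.054528+0.215·0.929 = 0.25426; posterior = 0.214.
Bob: numerator 0.768·0.179 = 0.13747; evidence = 0.13747+0.215·0.821 = 0.31399; posterior = 0.438.

Alice: 0.214; Bob: 0.438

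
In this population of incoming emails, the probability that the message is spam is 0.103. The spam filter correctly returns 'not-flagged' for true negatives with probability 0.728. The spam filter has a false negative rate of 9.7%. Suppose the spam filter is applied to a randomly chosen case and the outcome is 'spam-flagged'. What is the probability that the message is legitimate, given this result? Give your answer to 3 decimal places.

P(¬H | E) ≈ 0.724

Let H be the event that the message is spam. P(H) = 0.103, so P(¬H) = 0.897. With E the 'spam-flagged' result, P(E|H) = 0.903 and P(E|¬H) = 0.272.
P(E) = 0.903·0.103 + 0.272·0.897 = 0.093009 + 0.24398 = 0.33699.
By Bayes' theorem, P(H|E) = 0.093009 / 0.33699 = 0.276. Hence P(¬H|E) = 1 − 0.276 = 0.724.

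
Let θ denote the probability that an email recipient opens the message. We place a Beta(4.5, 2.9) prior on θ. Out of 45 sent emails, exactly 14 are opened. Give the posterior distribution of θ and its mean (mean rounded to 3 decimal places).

Posterior: Beta(18.5, 33.9); mean ≈ 0.353

The binomial likelihood is conjugate to the Beta prior: with 14 successes and 31 failures, the posterior is Beta(4.5+14, 2.9+31) = Beta(18.5, 33.9).
E[θ | data] = 18.5/(18.5+33.9) = 0.353.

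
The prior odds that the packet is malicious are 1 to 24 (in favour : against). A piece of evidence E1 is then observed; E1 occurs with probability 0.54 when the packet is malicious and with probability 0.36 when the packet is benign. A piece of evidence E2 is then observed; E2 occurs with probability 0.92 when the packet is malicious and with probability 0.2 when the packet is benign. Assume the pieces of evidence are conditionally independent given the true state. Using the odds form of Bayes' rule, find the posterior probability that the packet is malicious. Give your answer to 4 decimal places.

Posterior probability ≈ 0.2233

Prior odds = 1/24 = 0.041667.
Likelihood ratio for E1 = 0.54/0.36 = 1.5000.
Likelihood ratio for E2 = 0.92/0.2 = 4.6000.
Posterior odds = prior odds × LR₁ × LR₂ = 0.28750.
Posterior probability = odds/(1+odds) = 0.28750/1.2875 = 0.2233.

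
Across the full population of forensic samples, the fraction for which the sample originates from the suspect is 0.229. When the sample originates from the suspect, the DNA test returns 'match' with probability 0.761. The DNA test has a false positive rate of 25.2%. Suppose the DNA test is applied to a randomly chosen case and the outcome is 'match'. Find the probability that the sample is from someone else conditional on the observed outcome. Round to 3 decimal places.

P(¬H | E) ≈ 0.527

Write H for 'the sample originates from the suspect'. Prior odds H:¬H = 0.229/0.771 = 0.29702. For the 'match' outcome, the likelihood ratio is 0.761/0.252 = 3.0198.
Posterior odds = 0.29702 × 3.0198 = 0.89694, so P(H|E) = 0.89694/(1+0.89694) = 0.473. Then P(¬H|E) = 1 − 0.473 = 0.527.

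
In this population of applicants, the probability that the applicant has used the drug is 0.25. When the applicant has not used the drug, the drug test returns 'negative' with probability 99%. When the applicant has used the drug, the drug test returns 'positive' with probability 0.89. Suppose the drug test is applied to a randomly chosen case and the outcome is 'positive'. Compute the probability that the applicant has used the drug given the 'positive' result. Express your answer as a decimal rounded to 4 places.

Write H for 'the applicant has used the drug'. Prior odds H:¬H = 0.25/0.75 = 0.33333. For the 'positive' outcome, the likelihood ratio is 0.89/0.01 = 89.000.
Posterior odds = 0.33333 × 89.000 = 29.667, so P(H|E) = 29.667/(1+29.667) = 0.9674.

P(H | E) ≈ 0.9674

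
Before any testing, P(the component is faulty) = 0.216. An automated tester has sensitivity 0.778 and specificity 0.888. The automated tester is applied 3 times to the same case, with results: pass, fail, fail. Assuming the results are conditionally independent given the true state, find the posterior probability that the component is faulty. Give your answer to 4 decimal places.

With H the event that the component is faulty, the joint likelihood of the observed sequence is P(data|H) = 0.222·0.778·0.778 = 0.13437 and P(data|¬H) = 0.888·0.112·0.112 = 0.011139.
Bayes: P(H|data) = 0.216·0.13437 / (0.216·0.13437 + 0.784·0.011139) = 0.029025/0.037758 = 0.7687.

Posterior P(H) ≈ 0.7687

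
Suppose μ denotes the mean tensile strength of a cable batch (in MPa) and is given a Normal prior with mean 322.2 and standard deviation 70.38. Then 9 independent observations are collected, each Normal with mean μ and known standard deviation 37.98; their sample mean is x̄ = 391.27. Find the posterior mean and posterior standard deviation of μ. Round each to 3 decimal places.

Prior precision 1/τ₀² = 1/70.38² = 0.00020188; data precision n/σ² = 9/37.98² = 0.00623925.
Posterior precision = 0.00020188 + 0.00623925 = 0.00644114, giving posterior SD = 1/√0.00644114 = 12.460.
Posterior mean = (0.00020188·322.2 + 0.00623925·391.27) / 0.00644114 = 389.105.

Posterior mean ≈ 389.105; posterior SD ≈ 12.460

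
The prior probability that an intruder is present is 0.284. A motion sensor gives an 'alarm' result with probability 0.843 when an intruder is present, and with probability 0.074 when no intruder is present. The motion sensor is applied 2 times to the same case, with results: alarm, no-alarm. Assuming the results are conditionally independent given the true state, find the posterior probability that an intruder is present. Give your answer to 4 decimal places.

Posterior P(H) ≈ 0.4338

Let H be the event that an intruder is present; start with P(H) = 0.284. P('alarm'|H) = 0.843, P('alarm'|¬H) = 0.074.
Update on result 1 ('alarm'): P(H) ← 0.843·0.2840 / (0.843·0.2840 + 0.074·0.7160) = 0.23941/0.29240 = 0.8188.
Update on result 2 ('no-alarm'): P(H) ← 0.157·0.8188 / (0.157·0.8188 + 0.926·0.1812) = 0.12855/0.29635 = 0.4338.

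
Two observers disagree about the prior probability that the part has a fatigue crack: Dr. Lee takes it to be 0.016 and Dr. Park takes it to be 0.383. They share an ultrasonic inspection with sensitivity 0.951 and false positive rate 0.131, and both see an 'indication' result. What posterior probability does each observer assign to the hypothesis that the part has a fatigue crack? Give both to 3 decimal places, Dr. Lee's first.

The likelihood ratio for an 'indication' result is 0.951/0.131 = 7.2595.
Dr. Lee: prior odds 0.016/0.984 = 0.016260; posterior odds 0.11804; posterior probability 0.106.
Dr. Park: prior odds 0.383/0.617 = 0.62075; posterior odds 4.5063; posterior probability 0.818.

Dr. Lee: 0.106; Dr. Park: 0.818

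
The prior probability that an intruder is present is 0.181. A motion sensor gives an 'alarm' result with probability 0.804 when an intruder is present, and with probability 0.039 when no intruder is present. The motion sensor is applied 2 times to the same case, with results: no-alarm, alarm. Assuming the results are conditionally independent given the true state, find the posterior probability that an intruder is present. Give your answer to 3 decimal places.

Posterior P(H) ≈ 0.482

Let H be the event that an intruder is present; start with P(H) = 0.181. P('alarm'|H) = 0.804, P('alarm'|¬H) = 0.039.
Update on result 1 ('no-alarm'): P(H) ← 0.196·0.1810 / (0.196·0.1810 + 0.961·0.8190) = 0.035476/0.82253 = 0.0431.
Update on result 2 ('alarm'): P(H) ← 0.804·0.0431 / (0.804·0.0431 + 0.039·0.9569) = 0.034677/0.071995 = 0.4817.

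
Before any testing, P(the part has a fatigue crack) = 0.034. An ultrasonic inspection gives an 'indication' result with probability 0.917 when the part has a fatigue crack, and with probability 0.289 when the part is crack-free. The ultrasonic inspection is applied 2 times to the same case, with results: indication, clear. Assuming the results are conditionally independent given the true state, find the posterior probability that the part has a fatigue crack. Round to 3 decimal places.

With H the event that the part has a fatigue crack, the joint likelihood of the observed sequence is P(data|H) = 0.917·0.083 = 0.076111 and P(data|¬H) = 0.289·0.711 = 0.20548.
Bayes: P(H|data) = 0.034·0.076111 / (0.034·0.076111 + 0.966·0.20548) = 0.0025878/0.20108 = 0.0129.

Posterior P(H) ≈ 0.013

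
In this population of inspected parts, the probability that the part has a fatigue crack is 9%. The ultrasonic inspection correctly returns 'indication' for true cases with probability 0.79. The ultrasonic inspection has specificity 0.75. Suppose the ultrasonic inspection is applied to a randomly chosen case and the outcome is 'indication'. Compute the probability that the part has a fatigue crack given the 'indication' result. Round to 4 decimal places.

P(H | E) ≈ 0.2381

Let H be the event that the part has a fatigue crack. P(H) = 0.09, so P(¬H) = 0.91. With E the 'indication' result, P(E|H) = 0.79 and P(E|¬H) = 0.25.
P(E) = 0.79·0.09 + 0.25·0.91 = 0.071100 + 0.22750 = 0.29860.
By Bayes' theorem, P(H|E) = 0.071100 / 0.29860 = 0.2381.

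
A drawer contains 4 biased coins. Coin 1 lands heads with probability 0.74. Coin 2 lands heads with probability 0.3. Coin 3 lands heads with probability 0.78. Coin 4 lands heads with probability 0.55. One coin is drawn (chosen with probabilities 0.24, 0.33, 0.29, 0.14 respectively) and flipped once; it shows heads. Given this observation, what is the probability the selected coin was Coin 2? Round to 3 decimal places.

P(heads|C1) = 0.74; P(heads|C2) = 0.3; P(heads|C3) = 0.78; P(heads|C4) = 0.55.
Prior × likelihood for each source: 0.24·0.74=0.1776, 0.33·0.3=0.09900, 0.29·0.78=0.2262, 0.14·0.55=0.07700. Summing gives P(heads) = 0.57980.
P(Coin 2 | heads) = 0.09900 / 0.57980 = 0.171.

Posterior probability ≈ 0.171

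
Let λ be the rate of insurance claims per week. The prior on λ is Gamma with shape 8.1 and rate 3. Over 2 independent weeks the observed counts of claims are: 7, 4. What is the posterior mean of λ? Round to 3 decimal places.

The Poisson likelihood adds the total count to the shape and the number of exposure periods to the rate. Here ∑xᵢ = 11 and n = 2, so shape 8.1→19.1 and rate 3→5.
Posterior mean = shape/rate = 19.1/5 = 3.820.

Posterior mean ≈ 3.820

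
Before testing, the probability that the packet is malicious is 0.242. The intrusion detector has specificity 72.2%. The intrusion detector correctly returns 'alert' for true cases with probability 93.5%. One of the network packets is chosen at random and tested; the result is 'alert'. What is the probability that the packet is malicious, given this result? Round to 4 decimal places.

P(H | E) ≈ 0.5178

Write H for 'the packet is malicious'. Prior odds H:¬H = 0.242/0.758 = 0.31926. For the 'alert' outcome, the likelihood ratio is 0.935/0.278 = 3.3633.
Posterior odds = 0.31926 × 3.3633 = 1.0738, so P(H|E) = 1.0738/(1+1.0738) = 0.5178.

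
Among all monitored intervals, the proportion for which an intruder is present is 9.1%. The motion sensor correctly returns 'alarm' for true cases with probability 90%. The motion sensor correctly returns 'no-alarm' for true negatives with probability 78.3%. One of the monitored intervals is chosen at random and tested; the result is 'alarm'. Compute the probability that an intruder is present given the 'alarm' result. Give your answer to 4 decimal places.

Let H be the event that an intruder is present. P(H) = 0.091, so P(¬H) = 0.909. With E the 'alarm' result, P(E|H) = 0.9 and P(E|¬H) = 0.217.
P(E) = 0.9·0.091 + 0.217·0.909 = 0.081900 + 0.19725 = 0.27915.
By Bayes' theorem, P(H|E) = 0.081900 / 0.27915 = 0.2934.

P(H | E) ≈ 0.2934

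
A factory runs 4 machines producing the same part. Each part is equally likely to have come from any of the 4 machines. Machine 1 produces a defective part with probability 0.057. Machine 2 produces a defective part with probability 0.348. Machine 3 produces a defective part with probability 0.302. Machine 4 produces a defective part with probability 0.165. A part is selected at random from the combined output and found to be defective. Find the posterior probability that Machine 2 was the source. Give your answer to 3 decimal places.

Posterior probability ≈ 0.399

P(defective|M1) = 0.057; P(defective|M2) = 0.348; P(defective|M3) = 0.302; P(defective|M4) = 0.165.
Prior × likelihood for each source: 0.25·0.057=0.01425, 0.25·0.348=0.08700, 0.25·0.302=0.07550, 0.25·0.165=0.04125. Summing gives P(defective) = 0.21800.
P(Machine 2 | defective) = 0.08700 / 0.21800 = 0.399.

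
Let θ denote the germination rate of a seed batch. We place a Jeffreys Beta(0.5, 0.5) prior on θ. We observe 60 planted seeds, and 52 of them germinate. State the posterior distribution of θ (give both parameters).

The binomial likelihood is conjugate to the Beta prior: with 52 successes and 8 failures, the posterior is Beta(0.5+52, 0.5+8) = Beta(52.5, 8.5).

Posterior: Beta(52.5, 8.5)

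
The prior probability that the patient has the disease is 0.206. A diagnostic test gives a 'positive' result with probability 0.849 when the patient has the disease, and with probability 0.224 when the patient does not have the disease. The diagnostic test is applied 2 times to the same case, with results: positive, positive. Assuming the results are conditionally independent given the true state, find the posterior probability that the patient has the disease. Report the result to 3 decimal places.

Posterior P(H) ≈ 0.788

Let H be the event that the patient has the disease; start with P(H) = 0.206. P('positive'|H) = 0.849, P('positive'|¬H) = 0.224.
Update on result 1 ('positive'): P(H) ← 0.849·0.2060 / (0.849·0.2060 + 0.224·0.7940) = 0.17489/0.35275 = 0.4958.
Update on result 2 ('positive'): P(H) ← 0.849·0.4958 / (0.849·0.4958 + 0.224·0.5042) = 0.42094/0.53388 = 0.7885.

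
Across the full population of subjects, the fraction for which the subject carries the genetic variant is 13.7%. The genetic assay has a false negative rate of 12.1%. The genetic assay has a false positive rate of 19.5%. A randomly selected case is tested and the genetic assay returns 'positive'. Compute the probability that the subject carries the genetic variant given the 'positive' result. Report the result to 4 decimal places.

P(H | E) ≈ 0.4171

Let H be the event that the subject carries the genetic variant. P(H) = 0.137, so P(¬H) = 0.863. With E the 'positive' result, P(E|H) = 0.879 and P(E|¬H) = 0.195.
P(E) = 0.879·0.137 + 0.195·0.863 = 0.12042 + 0.16828 = 0.28871.
By Bayes' theorem, P(H|E) = 0.12042 / 0.28871 = 0.4171.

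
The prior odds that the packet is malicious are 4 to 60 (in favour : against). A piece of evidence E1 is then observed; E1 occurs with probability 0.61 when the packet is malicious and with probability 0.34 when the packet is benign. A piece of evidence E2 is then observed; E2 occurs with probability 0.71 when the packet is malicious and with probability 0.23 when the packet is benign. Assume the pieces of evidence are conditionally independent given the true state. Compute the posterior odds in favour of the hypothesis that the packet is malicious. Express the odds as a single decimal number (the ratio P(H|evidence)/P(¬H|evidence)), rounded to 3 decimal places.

Posterior odds ≈ 0.369

Prior odds = 4/60 = 0.066667. In log-odds, ln(0.066667) = -2.7081.
Add log likelihood ratios: ln(1.7941) + ln(3.0870) = 1.7117.
Posterior log-odds = -0.99635, so posterior odds = exp(-0.99635) = 0.36922.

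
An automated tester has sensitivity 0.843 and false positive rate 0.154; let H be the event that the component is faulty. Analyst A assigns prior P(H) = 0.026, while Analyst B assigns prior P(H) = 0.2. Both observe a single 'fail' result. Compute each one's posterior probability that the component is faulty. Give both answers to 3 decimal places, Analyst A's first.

Analyst A: 0.127; Analyst B: 0.578

The likelihood ratio for a 'fail' result is 0.843/0.154 = 5.4740.
Analyst A: prior odds 0.026/0.974 = 0.026694; posterior odds 0.14612; posterior probability 0.127.
Analyst B: prior odds 0.2/0.8 = 0.25000; posterior odds 1.3685; posterior probability 0.578.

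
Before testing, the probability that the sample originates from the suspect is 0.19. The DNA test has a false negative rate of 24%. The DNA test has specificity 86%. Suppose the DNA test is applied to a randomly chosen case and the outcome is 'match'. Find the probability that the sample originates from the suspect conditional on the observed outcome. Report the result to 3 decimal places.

P(H | E) ≈ 0.560

Write H for 'the sample originates from the suspect'. Prior odds H:¬H = 0.19/0.81 = 0.23457. For the 'match' outcome, the likelihood ratio is 0.76/0.14 = 5.4286.
Posterior odds = 0.23457 × 5.4286 = 1.2734, so P(H|E) = 1.2734/(1+1.2734) = 0.560.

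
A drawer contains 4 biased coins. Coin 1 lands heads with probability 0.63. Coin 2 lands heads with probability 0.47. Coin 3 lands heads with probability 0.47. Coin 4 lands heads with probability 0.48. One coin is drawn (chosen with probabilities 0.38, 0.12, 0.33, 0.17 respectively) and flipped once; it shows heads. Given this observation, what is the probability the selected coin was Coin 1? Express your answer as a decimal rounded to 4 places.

Posterior probability ≈ 0.4496

P(heads|C1) = 0.63; P(heads|C2) = 0.47; P(heads|C3) = 0.47; P(heads|C4) = 0.48.
Prior × likelihood for each source: 0.38·0.63=0.2394, 0.12·0.47=0.05640, 0.33·0.47=0.1551, 0.17·0.48=0.08160. Summing gives P(heads) = 0.53250.
P(Coin 1 | heads) = 0.2394 / 0.53250 = 0.4496.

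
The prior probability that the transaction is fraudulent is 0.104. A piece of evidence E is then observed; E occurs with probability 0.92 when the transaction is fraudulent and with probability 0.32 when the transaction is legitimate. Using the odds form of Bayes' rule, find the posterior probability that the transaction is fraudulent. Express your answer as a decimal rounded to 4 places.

Posterior probability ≈ 0.2502

Prior odds = 0.104/(1−0.104) = 0.11607.
Likelihood ratio for E = 0.92/0.32 = 2.8750.
Posterior odds = prior odds × LR = 0.33371.
Posterior probability = odds/(1+odds) = 0.33371/1.3337 = 0.2502.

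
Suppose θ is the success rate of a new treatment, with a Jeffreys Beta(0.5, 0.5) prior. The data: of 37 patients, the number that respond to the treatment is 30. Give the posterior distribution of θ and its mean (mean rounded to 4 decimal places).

Posterior: Beta(30.5, 7.5); mean ≈ 0.8026

Observing 30 successes and 7 failures updates Beta(0.5, 0.5) by adding the success and failure counts to the two shape parameters: α = 0.5+30 = 30.5, β = 0.5+7 = 7.5.
Posterior mean = α/(α+β) = 30.5/38 = 0.8026.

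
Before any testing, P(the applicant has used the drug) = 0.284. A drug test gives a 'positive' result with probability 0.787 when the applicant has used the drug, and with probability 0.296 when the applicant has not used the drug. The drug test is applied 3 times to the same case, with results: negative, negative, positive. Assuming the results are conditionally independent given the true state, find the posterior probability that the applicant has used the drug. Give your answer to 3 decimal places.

Let H be the event that the applicant has used the drug; start with P(H) = 0.284. P('positive'|H) = 0.787, P('positive'|¬H) = 0.296.
Update on result 1 ('negative'): P(H) ← 0.213·0.2840 / (0.213·0.2840 + 0.704·0.7160) = 0.060492/0.56456 = 0.1071.
Update on result 2 ('negative'): P(H) ← 0.213·0.1071 / (0.213·0.1071 + 0.704·0.8929) = 0.022823/0.65139 = 0.0350.
Update on result 3 ('positive'): P(H) ← 0.787·0.0350 / (0.787·0.0350 + 0.296·0.9650) = 0.027574/0.31320 = 0.0880.

Posterior P(H) ≈ 0.088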